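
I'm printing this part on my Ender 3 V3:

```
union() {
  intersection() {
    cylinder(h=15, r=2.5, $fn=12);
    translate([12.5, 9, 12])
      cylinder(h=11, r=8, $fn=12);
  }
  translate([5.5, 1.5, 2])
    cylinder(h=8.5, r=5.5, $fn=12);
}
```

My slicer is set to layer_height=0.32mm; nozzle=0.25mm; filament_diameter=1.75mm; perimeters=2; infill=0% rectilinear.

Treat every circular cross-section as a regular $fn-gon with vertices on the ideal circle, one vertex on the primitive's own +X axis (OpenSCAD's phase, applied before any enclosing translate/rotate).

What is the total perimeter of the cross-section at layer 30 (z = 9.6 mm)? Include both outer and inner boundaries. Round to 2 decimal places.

At z = 9.6 mm: the r=2.5 cylinder gives a regular 12-gon of circumradius 2.5 (constant along its height) (perimeter = 2·12·2.500·sin(180°/12) = 15.53 mm); the cylinder at (12.5, 9) does not reach this height (z outside [12, 23]); Keeping only the common overlap: at least one operand is absent at this height, so nothing remains; the cylinder at (5.5, 1.5): section is a regular 12-gon, circumradius r=5.5 (perimeter = 2·12·5.500·sin(180°/12) = 34.16 mm); Merging all regions: only the r=5.5 cylinder at (5.5, 1.5) is present, so the union is just that shape — boundary = 34.16 mm. Overall, the cross-section is a single solid region. Total boundary length (outer) = 34.16 mm.

34.16 mm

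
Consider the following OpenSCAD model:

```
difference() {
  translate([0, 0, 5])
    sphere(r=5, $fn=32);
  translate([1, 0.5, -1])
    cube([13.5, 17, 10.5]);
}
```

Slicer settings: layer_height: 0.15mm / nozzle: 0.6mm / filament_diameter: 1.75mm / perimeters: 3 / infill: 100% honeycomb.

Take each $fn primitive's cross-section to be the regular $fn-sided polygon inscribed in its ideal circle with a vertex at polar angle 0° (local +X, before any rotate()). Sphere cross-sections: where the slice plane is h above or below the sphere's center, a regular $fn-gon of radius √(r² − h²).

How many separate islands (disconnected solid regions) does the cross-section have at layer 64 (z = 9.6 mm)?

1

At z = 9.6 mm: the r=5 sphere contributes a regular 32-gon of circumradius √(5²−4.6²) = 1.960; the cube at (1, 0.5) is not intersected at this z (z outside [-1, 9.5]); Subtracting the remaining from the first: none of the subtracted shapes is present at this height, so the r=5 sphere is unchanged — 1 connected region. Overall, the cross-section is a single solid region. Island count = 1.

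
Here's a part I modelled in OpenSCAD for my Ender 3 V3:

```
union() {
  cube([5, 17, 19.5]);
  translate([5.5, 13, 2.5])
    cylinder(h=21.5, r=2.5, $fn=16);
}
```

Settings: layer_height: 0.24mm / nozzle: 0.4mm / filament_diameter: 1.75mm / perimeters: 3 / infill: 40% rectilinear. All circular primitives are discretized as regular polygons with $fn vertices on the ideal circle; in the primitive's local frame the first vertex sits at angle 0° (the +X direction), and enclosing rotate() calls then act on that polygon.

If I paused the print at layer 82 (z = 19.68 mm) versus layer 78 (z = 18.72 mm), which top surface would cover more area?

layer 78 (z = 18.72 mm)

Layer 82 (z = 19.68): the cube is absent (z outside [0, 19.5]); the r=2.5 cylinder at (5.5, 13) contributes a regular 16-gon of circumradius 2.5 (area = (16/2)·2.500²·sin(360°/16) = 19.13 mm²); Merging all regions: only the r=2.5 cylinder at (5.5, 13) is present, so the union is just that shape — area = 19.13 mm². So its area = 19.13 mm². Layer 78 (z = 18.72): the 5×17 cube contributes its full rectangle (area 85.00 mm²); the r=2.5 cylinder at (5.5, 13) gives a regular 16-gon of circumradius 2.5 (constant along its height) (area = (16/2)·2.500²·sin(360°/16) = 19.13 mm²); Combining (union): the regions partially overlap — summed areas 104.13 mm² minus the doubly-counted overlap 7.12 mm² gives 97.02 mm² — area = 97.02 mm². So its area = 97.02 mm². Layer 78 is larger (97.02 vs 19.13 mm²).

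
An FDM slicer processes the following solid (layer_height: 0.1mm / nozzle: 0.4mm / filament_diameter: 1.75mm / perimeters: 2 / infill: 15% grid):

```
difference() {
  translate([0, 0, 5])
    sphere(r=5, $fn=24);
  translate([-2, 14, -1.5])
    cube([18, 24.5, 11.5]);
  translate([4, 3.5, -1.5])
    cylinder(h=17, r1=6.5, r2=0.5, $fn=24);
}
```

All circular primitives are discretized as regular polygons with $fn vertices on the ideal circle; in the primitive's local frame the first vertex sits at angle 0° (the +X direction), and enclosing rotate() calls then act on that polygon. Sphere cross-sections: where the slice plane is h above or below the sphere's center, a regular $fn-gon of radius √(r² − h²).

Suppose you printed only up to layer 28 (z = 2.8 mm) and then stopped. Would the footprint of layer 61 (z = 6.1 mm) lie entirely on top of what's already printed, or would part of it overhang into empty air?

part overhangs

Compare the two slices. At z = 2.8: the r=5 sphere slices to a regular 24-gon of circumradius 4.490 (√(r²−h²) with h=2.2 from center) (area = (24/2)·4.490²·sin(360°/24) = 62.61 mm²); the cube at (-2, 14) (footprint 18×24.5) is included at this height (area 441.00 mm²); the cone at (4, 3.5): at t=0.253 of its height the radius interpolates to r₁+(r₂−r₁)t = 4.982, giving a regular 24-gon of that circumradius (area = (24/2)·4.982²·sin(360°/24) = 77.10 mm²); Taking the first minus the rest: starting from the r=5 sphere (62.61 mm²), the 18×24.5 cube at (-2, 14) misses the remaining region (no effect); the cone at (4, 3.5) partially overlaps it — only the 22.35 mm² overlap (of its 77.10 mm²) is removed, clipping the outline — area = 40.26 mm². At z = 6.1: the r=5 sphere contributes a regular 24-gon of circumradius √(5²−1.1²) = 4.877 (area = (24/2)·4.877²·sin(360°/24) = 73.89 mm²); the cube at (-2, 14) (footprint 18×24.5) is included at this height (area 441.00 mm²); the cone at (4, 3.5) (r1=6.5→r2=0.5) has section circumradius 3.818 here — a regular 24-gon (area = (24/2)·3.818²·sin(360°/24) = 45.27 mm²); Taking the first minus the rest: starting from the r=5 sphere (73.89 mm²), the 18×24.5 cube at (-2, 14) misses the remaining region (no effect); the cone at (4, 3.5) partially overlaps it — only the 15.63 mm² overlap (of its 45.27 mm²) is removed, clipping the outline — area = 58.26 mm². Checking containment: at z = 6.1 the cross-section extends beyond the z = 2.8 cross-section by about 18.00 mm².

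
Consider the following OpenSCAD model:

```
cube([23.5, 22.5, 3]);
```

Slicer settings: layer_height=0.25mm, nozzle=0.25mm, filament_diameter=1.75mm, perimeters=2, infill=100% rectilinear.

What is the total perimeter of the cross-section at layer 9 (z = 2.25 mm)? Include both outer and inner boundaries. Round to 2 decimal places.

At z = 2.25 mm: the 23.5×22.5 cube contributes its full rectangle (perimeter 92.00 mm). Overall, the cross-section is a single solid region. Total boundary length (outer) = 92.00 mm.

92.00 mm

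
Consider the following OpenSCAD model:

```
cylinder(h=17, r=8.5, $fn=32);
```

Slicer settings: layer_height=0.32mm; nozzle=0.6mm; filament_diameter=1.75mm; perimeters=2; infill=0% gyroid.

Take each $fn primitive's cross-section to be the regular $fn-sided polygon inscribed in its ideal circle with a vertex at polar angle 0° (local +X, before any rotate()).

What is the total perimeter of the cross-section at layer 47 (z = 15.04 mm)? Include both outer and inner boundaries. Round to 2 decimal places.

53.32 mm

At z = 15.04 mm: the cylinder: section is a regular 32-gon, circumradius r=8.5 (perimeter = 2·32·8.500·sin(180°/32) = 53.32 mm). Overall, the cross-section is a single solid region. Total boundary length (outer) = 53.32 mm.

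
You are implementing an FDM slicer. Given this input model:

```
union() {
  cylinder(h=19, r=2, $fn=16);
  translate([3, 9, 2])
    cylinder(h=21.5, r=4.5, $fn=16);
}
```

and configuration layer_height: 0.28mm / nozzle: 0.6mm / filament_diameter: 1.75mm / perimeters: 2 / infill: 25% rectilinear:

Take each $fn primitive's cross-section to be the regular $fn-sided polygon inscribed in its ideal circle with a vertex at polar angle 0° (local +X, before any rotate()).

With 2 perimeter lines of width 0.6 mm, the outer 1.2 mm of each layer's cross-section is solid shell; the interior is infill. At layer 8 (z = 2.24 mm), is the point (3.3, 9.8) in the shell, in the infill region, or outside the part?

At z = 2.24 mm: the r=2 cylinder contributes a regular 16-gon of circumradius 2; the cylinder at (3, 9): section is a regular 16-gon, circumradius r=4.5; Merging all regions: the 2 present regions are separate (no shared area or edge), so areas and boundary lengths simply add and each stays a separate island — 2 connected regions. Overall, the cross-section has 2 separate islands. The nearest boundary edge runs (3.00, 13.50)→(4.72, 13.16); distance from the point to it = 3.57 mm. (Shell/infill is judged within the island containing the point — the largest one.) The point is inside the cross-section and 3.57 mm from the nearest boundary — more than the 1.2 mm shell width (2 × 0.6), so it's in the infill interior.

infill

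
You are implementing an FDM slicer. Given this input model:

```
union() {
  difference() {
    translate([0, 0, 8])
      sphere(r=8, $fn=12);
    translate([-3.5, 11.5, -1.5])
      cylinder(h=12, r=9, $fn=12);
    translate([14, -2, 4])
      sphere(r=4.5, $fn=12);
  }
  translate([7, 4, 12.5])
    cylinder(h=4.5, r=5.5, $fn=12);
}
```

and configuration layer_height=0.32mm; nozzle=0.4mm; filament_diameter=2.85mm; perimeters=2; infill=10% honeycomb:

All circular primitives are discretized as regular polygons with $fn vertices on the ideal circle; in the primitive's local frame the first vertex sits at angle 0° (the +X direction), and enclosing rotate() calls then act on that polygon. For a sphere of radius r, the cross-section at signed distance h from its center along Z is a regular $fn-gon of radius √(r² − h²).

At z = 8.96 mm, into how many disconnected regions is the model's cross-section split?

1

At z = 8.96 mm: the r=8 sphere contributes a regular 12-gon of circumradius √(8²−0.96²) = 7.942; the r=9 cylinder at (-3.5, 11.5) contributes a regular 12-gon of circumradius 9; the sphere at (14, -2) does not reach this height (|z−center|=4.960 > r=4.5); After the difference (first − rest): starting from the r=8 sphere, the r=9 cylinder at (-3.5, 11.5) partially overlaps it — only the 35.31 mm² overlap (of its 243.00 mm²) is removed, clipping the outline — 1 connected region; the cylinder at (7, 4) does not reach this height (z outside [12.5, 17]); Taking the union: only that combined region is present, so the union is just that shape — 1 connected region. The result has 1 disconnected region.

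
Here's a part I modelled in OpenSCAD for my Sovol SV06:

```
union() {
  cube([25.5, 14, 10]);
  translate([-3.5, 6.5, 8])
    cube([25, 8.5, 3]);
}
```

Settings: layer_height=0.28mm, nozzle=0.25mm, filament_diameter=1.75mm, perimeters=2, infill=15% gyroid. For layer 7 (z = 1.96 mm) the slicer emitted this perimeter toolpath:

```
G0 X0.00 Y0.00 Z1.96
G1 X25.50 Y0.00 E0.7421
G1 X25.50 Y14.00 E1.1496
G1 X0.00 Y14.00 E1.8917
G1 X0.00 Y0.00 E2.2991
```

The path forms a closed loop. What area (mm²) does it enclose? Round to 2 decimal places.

357.00 mm²

Apply the shoelace formula to the sequence of (X, Y) vertices; enclosed area = 357.00 mm².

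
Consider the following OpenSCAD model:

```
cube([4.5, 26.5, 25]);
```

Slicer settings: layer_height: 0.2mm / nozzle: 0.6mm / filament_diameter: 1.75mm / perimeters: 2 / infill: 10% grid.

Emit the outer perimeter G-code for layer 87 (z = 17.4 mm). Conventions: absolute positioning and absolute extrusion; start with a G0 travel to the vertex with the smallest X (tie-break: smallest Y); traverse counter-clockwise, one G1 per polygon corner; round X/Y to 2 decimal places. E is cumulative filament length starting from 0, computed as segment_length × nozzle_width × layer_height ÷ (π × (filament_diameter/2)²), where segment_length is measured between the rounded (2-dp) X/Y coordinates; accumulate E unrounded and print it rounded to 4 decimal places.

At z = 17.4 mm: the 4.5×26.5 cube contributes its full rectangle. The outline is a single polygon with 4 vertices. Extrusion per mm of travel: 0.6 × 0.2 / (π × 0.875²) = 0.049890. Accumulating E over each segment gives final E = 3.0932.

G0 X0.00 Y0.00 Z17.40
G1 X4.50 Y0.00 E0.2245
G1 X4.50 Y26.50 E1.5466
G1 X0.00 Y26.50 E1.7711
G1 X0.00 Y0.00 E3.0932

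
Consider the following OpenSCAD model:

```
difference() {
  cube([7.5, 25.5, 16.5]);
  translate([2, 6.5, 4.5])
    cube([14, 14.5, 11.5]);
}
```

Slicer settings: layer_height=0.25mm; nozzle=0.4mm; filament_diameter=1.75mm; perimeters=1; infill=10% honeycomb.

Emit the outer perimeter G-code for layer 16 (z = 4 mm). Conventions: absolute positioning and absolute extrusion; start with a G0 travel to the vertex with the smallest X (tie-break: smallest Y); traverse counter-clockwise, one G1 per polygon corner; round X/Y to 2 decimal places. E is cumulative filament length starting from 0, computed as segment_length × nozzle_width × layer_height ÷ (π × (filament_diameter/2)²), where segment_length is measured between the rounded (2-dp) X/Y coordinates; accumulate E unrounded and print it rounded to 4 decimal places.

At z = 4 mm: the cube is present — its section is the full 7.5×25.5 rectangle; the cube at (2, 6.5) does not reach this height (z outside [4.5, 16]); After the difference (first − rest): none of the subtracted shapes is present at this height, so the 7.5×25.5 cube is unchanged — 1 connected region. The outline is a single polygon with 4 vertices. Extrusion per mm of travel: 0.4 × 0.25 / (π × 0.875²) = 0.041575. Accumulating E over each segment gives final E = 2.7440.

G0 X0.00 Y0.00 Z4.00
G1 X7.50 Y0.00 E0.3118
G1 X7.50 Y25.50 E1.3720
G1 X0.00 Y25.50 E1.6838
G1 X0.00 Y0.00 E2.7440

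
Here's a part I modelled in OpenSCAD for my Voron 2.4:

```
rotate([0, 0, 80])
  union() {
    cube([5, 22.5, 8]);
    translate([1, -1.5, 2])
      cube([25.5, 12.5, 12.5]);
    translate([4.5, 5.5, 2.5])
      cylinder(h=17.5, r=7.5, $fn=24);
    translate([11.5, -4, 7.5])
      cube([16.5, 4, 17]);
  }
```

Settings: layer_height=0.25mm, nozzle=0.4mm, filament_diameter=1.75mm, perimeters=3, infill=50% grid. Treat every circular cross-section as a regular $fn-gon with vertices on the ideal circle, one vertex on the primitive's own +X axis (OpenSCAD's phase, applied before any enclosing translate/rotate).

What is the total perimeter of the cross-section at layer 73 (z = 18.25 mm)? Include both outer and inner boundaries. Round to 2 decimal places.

87.99 mm

At z = 18.25 mm: the cube is absent (z outside [0, 8]); the cube at (1, -1.5) does not reach this height (z outside [2, 14.5]); the cylinder at (4.5, 5.5): section is a regular 24-gon, circumradius r=7.5 (perimeter = 2·24·7.500·sin(180°/24) = 46.99 mm); the cube at (11.5, -4) (footprint 16.5×4) is included at this height (perimeter 41.00 mm); Merging all regions: the 2 present regions are separate (no shared area or edge), so areas and boundary lengths simply add and each stays a separate island — boundary = 87.99 mm; (rotated 80° about Z; rotation is an isometry so areas/perimeters/island counts are preserved). Overall, the cross-section has 2 separate islands. Total boundary length (outer) = 87.99 mm.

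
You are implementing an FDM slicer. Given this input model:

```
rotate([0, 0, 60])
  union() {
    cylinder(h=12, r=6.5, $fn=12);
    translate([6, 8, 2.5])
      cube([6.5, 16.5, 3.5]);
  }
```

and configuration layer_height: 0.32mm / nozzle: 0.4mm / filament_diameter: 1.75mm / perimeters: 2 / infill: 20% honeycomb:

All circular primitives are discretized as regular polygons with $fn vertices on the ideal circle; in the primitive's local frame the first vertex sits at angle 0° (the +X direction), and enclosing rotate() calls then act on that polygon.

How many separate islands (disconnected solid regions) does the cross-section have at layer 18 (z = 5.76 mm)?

2

At z = 5.76 mm: the cylinder: section is a regular 12-gon, circumradius r=6.5; the cube at (6, 8) (footprint 6.5×16.5) is included at this height; Combining (union): the 2 present regions are separate (no shared area or edge), so areas and boundary lengths simply add and each stays a separate island — 2 connected regions; (whole slice rotated 60° about Z — lengths, areas and connectivity unchanged). Overall, the cross-section has 2 separate islands. Island count = 2.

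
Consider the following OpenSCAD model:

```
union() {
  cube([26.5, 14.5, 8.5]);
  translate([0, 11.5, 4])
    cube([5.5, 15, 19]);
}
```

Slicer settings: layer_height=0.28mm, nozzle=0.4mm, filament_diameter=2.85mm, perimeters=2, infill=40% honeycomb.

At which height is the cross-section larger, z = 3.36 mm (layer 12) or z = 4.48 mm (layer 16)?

Layer 12 (z = 3.36): the cube (footprint 26.5×14.5) is included at this height (area 384.25 mm²); the cube at (0, 11.5) does not reach this height (z outside [4, 23]); Taking the union: only the 26.5×14.5 cube is present, so the union is just that shape — area = 384.25 mm². So its area = 384.25 mm². Layer 16 (z = 4.48): the cube is present — its section is the full 26.5×14.5 rectangle (area 384.25 mm²); the 5.5×15 cube at (0, 11.5) contributes its full rectangle (area 82.50 mm²); Combining (union): the regions partially overlap — summed areas 466.75 mm² minus the doubly-counted overlap 16.50 mm² gives 450.25 mm² — area = 450.25 mm². So its area = 450.25 mm². Layer 16 is larger (450.25 vs 384.25 mm²).

layer 16 (z = 4.48 mm)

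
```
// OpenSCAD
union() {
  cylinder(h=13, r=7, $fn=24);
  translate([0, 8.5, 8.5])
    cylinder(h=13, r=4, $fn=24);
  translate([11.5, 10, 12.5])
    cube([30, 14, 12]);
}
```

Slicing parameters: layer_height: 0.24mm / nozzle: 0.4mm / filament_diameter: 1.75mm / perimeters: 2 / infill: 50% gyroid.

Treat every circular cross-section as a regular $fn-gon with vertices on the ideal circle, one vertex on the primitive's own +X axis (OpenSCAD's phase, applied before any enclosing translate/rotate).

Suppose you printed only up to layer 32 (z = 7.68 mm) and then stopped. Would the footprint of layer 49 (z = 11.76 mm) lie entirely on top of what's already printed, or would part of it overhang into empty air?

part overhangs

Compare the two slices. At z = 7.68: the r=7 cylinder gives a regular 24-gon of circumradius 7 (constant along its height) (area = (24/2)·7.000²·sin(360°/24) = 152.19 mm²); the cylinder at (0, 8.5) is not intersected at this z (z outside [8.5, 21.5]); the cube at (11.5, 10) does not reach this height (z outside [12.5, 24.5]); Combining (union): only the r=7 cylinder is present, so the union is just that shape — area = 152.19 mm². At z = 11.76: the r=7 cylinder gives a regular 24-gon of circumradius 7 (constant along its height) (area = (24/2)·7.000²·sin(360°/24) = 152.19 mm²); the cylinder at (0, 8.5): section is a regular 24-gon, circumradius r=4 (area = (24/2)·4.000²·sin(360°/24) = 49.69 mm²); the cube at (11.5, 10) does not reach this height (z outside [12.5, 24.5]); Combining (union): the regions partially overlap — summed areas 201.88 mm² minus the doubly-counted overlap 10.85 mm² gives 191.03 mm² — area = 191.03 mm². Checking containment: at z = 11.76 the cross-section extends beyond the z = 7.68 cross-section by about 38.84 mm².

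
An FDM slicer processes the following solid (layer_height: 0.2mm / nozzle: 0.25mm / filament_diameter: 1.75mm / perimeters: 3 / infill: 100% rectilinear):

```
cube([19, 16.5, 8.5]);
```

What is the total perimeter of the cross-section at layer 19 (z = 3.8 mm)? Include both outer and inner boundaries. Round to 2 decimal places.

71.00 mm

At z = 3.8 mm: the cube (footprint 19×16.5) is included at this height (perimeter 71.00 mm). Overall, the cross-section is a single solid region. Total boundary length (outer) = 71.00 mm.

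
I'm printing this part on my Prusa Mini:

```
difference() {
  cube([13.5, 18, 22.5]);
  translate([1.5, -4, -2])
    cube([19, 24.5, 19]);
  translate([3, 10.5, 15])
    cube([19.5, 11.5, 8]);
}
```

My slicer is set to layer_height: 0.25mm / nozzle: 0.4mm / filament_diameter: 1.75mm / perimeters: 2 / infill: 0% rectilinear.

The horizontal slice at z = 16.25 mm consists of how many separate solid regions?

1

At z = 16.25 mm: the cube is present — its section is the full 13.5×18 rectangle; the cube at (1.5, -4) (footprint 19×24.5) is included at this height; the cube at (3, 10.5) is present — its section is the full 19.5×11.5 rectangle; Subtracting the remaining from the first: starting from the 13.5×18 cube, the 19×24.5 cube at (1.5, -4) partially overlaps it — only the 216.00 mm² overlap (of its 465.50 mm²) is removed, clipping the outline; the 19.5×11.5 cube at (3, 10.5) misses the remaining region (no effect) — 1 connected region. The result has 1 disconnected region.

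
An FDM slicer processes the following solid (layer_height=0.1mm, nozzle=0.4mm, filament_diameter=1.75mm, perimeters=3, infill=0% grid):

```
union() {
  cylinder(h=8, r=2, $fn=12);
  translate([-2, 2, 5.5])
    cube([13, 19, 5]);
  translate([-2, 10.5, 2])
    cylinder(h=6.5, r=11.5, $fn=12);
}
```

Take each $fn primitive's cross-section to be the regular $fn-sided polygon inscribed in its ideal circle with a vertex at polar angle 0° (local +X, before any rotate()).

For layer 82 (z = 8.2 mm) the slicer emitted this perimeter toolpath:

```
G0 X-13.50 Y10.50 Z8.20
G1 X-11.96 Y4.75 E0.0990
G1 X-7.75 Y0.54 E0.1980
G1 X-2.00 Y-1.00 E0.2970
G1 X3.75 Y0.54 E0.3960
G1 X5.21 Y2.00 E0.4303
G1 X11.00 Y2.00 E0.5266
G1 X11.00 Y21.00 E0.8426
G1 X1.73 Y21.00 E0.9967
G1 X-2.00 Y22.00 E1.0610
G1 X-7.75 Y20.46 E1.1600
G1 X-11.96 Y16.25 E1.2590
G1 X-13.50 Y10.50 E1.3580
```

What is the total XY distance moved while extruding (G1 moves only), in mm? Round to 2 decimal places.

Sum the Euclidean lengths of each G1 segment: total = 81.66 mm.

81.66 mm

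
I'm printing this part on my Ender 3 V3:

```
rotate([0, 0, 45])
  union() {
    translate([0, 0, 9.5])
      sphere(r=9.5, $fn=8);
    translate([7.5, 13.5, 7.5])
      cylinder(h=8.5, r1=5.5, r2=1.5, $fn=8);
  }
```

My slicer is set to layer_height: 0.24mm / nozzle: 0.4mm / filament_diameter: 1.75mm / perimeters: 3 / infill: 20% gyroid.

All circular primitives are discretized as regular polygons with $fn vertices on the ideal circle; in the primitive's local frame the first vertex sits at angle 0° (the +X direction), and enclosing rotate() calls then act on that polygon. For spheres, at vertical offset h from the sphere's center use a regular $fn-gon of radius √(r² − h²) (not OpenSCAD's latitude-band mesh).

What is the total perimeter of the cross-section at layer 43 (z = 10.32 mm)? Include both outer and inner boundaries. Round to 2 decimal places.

At z = 10.32 mm: the r=9.5 sphere slices to a regular 8-gon of circumradius 9.465 (√(r²−h²) with h=0.82 from center) (perimeter = 2·8·9.465·sin(180°/8) = 57.95 mm); the cone at (7.5, 13.5) (r1=5.5→r2=1.5) has section circumradius 4.173 here — a regular 8-gon (perimeter = 2·8·4.173·sin(180°/8) = 25.55 mm); Combining (union): the 2 present regions are separate (no shared area or edge), so areas and boundary lengths simply add and each stays a separate island — boundary = 83.50 mm; (rotated 45° about Z; rotation is an isometry so areas/perimeters/island counts are preserved). Overall, the cross-section has 2 separate islands. Total boundary length (outer) = 83.50 mm.

83.50 mm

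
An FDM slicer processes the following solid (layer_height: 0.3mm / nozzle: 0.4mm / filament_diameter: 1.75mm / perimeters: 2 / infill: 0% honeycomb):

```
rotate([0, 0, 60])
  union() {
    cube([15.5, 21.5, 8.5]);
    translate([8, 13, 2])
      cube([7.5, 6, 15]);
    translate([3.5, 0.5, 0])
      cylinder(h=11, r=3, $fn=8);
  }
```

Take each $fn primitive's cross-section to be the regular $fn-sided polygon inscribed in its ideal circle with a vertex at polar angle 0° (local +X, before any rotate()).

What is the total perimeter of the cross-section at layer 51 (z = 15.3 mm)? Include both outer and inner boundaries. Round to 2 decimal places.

At z = 15.3 mm: the cube does not reach this height (z outside [0, 8.5]); the cube at (8, 13) (footprint 7.5×6) is included at this height (perimeter 27.00 mm); the cylinder at (3.5, 0.5) is not intersected at this z (z outside [0, 11]); Taking the union: only the 7.5×6 cube at (8, 13) is present, so the union is just that shape — boundary = 27.00 mm; (rotated 60° about Z; rotation is an isometry so areas/perimeters/island counts are preserved). Overall, the cross-section is a single solid region. Total boundary length (outer) = 27.00 mm.

27.00 mm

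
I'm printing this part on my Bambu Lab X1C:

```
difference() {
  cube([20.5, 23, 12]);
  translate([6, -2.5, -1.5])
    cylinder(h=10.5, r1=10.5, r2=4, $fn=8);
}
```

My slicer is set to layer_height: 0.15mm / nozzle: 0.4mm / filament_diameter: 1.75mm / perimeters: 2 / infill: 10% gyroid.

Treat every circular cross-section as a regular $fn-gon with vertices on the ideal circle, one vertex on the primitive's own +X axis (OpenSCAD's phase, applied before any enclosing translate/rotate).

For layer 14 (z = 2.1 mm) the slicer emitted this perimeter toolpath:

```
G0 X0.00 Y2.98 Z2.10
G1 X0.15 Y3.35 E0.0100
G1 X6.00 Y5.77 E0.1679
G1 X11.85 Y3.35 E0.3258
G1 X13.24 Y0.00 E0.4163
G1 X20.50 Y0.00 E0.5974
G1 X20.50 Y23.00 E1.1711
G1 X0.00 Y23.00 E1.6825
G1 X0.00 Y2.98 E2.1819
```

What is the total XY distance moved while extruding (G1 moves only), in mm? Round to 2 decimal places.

87.47 mm

Sum the Euclidean lengths of each G1 segment: total = 87.47 mm.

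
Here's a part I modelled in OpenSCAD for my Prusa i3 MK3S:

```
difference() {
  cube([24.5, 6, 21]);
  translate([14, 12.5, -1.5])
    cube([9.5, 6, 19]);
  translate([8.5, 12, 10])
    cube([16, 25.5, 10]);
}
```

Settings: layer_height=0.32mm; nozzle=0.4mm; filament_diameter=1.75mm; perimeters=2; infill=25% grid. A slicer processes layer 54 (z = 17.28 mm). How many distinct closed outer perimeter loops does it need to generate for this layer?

At z = 17.28 mm: the 24.5×6 cube contributes its full rectangle; the cube at (14, 12.5) is present — its section is the full 9.5×6 rectangle; the cube at (8.5, 12) is present — its section is the full 16×25.5 rectangle; Taking the first minus the rest: starting from the 24.5×6 cube, the 9.5×6 cube at (14, 12.5) misses the remaining region (no effect); the 16×25.5 cube at (8.5, 12) misses the remaining region (no effect) — 1 connected region. The result has 1 disconnected region.

1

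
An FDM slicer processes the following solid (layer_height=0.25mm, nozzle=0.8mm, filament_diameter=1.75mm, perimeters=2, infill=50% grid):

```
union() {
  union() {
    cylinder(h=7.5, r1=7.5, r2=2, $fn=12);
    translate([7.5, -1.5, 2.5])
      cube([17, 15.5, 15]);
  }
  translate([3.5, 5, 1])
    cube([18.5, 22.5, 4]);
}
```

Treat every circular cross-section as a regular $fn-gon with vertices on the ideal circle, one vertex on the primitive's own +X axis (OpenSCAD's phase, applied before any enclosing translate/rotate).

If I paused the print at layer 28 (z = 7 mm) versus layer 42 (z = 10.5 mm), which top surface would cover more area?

Layer 28 (z = 7): the cone: at t=0.933 of its height the radius interpolates to r₁+(r₂−r₁)t = 2.367, giving a regular 12-gon of that circumradius (area = (12/2)·2.367²·sin(360°/12) = 16.80 mm²); the 17×15.5 cube at (7.5, -1.5) contributes its full rectangle (area 263.50 mm²); Combining (union): the 2 present regions are separate (no shared area or edge), so areas and boundary lengths simply add and each stays a separate island — area = 280.30 mm²; the cube at (3.5, 5) is absent (z outside [1, 5]); Combining (union): only the result so far is present, so the union is just that shape — area = 280.30 mm². So its area = 280.30 mm². Layer 42 (z = 10.5): the cone is not intersected at this z (z outside [0, 7.5]); the cube at (7.5, -1.5) (footprint 17×15.5) is included at this height (area 263.50 mm²); Taking the union: only the 17×15.5 cube at (7.5, -1.5) is present, so the union is just that shape — area = 263.50 mm²; the cube at (3.5, 5) does not reach this height (z outside [1, 5]); Combining (union): only that combined region is present, so the union is just that shape — area = 263.50 mm². So its area = 263.50 mm². Layer 28 is larger (280.30 vs 263.50 mm²).

layer 28 (z = 7 mm)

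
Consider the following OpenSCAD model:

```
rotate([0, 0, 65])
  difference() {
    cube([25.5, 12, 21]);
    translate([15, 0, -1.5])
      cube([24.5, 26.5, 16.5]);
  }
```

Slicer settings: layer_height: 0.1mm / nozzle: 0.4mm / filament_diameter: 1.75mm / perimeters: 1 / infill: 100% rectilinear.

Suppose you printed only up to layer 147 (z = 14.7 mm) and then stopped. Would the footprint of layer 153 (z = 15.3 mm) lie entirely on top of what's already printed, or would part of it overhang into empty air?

part overhangs

Compare the two slices. At z = 14.7: the cube (footprint 25.5×12) is included at this height (area 306.00 mm²); the 24.5×26.5 cube at (15, 0) contributes its full rectangle (area 649.25 mm²); After the difference (first − rest): starting from the 25.5×12 cube (306.00 mm²), the 24.5×26.5 cube at (15, 0) partially overlaps it — only the 126.00 mm² overlap (of its 649.25 mm²) is removed, clipping the outline — area = 180.00 mm²; (whole slice rotated 65° about Z — lengths, areas and connectivity unchanged). At z = 15.3: the 25.5×12 cube contributes its full rectangle (area 306.00 mm²); the cube at (15, 0) is not intersected at this z (z outside [-1.5, 15]); After the difference (first − rest): none of the subtracted shapes is present at this height, so the 25.5×12 cube is unchanged — area = 306.00 mm²; (rotated 65° about Z; rotation is an isometry so areas/perimeters/island counts are preserved). Checking containment: at z = 15.3 the cross-section extends beyond the z = 14.7 cross-section by about 126.00 mm².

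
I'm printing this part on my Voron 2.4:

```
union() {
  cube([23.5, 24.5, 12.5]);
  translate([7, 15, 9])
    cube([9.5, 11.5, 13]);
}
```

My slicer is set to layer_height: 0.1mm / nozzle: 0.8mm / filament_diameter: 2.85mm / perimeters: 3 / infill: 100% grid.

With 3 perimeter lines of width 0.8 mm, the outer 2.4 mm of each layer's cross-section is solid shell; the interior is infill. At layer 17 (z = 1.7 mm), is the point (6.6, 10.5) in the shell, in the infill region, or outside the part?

At z = 1.7 mm: the cube is present — its section is the full 23.5×24.5 rectangle; the cube at (7, 15) does not reach this height (z outside [9, 22]); Combining (union): only the 23.5×24.5 cube is present, so the union is just that shape — 1 connected region. Overall, the cross-section is a single solid region. The nearest boundary edge runs (0.00, 24.50)→(0.00, 0.00); distance from the point to it = 6.60 mm. The point is inside the cross-section and 6.60 mm from the nearest boundary — more than the 2.4 mm shell width (3 × 0.8), so it's in the infill interior.

infill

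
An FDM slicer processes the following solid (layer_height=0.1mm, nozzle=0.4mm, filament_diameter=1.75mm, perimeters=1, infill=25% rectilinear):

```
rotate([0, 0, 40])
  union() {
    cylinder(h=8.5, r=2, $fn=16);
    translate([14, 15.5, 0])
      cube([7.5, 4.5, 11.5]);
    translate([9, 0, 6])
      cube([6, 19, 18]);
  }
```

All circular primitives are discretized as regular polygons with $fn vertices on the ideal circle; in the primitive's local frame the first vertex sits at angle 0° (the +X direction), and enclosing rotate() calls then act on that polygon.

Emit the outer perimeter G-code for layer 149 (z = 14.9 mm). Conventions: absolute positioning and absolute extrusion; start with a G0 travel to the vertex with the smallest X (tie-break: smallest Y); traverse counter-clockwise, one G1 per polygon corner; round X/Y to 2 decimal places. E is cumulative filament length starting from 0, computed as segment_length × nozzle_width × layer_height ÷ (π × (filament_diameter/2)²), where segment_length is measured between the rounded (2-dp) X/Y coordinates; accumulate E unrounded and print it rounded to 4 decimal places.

G0 X-5.32 Y20.34 Z14.90
G1 X6.89 Y5.79 E0.3159
G1 X11.49 Y9.64 E0.4156
G1 X-0.72 Y24.20 E0.7316
G1 X-5.32 Y20.34 E0.8315

At z = 14.9 mm: the cylinder does not reach this height (z outside [0, 8.5]); the cube at (14, 15.5) does not reach this height (z outside [0, 11.5]); the cube at (9, 0) (footprint 6×19) is included at this height; Merging all regions: only the 6×19 cube at (9, 0) is present, so the union is just that shape — 1 connected region; (whole slice rotated 40° about Z — lengths, areas and connectivity unchanged). The outline is a single polygon with 4 vertices. Extrusion per mm of travel: 0.4 × 0.1 / (π × 0.875²) = 0.016630. Accumulating E over each segment gives final E = 0.8315.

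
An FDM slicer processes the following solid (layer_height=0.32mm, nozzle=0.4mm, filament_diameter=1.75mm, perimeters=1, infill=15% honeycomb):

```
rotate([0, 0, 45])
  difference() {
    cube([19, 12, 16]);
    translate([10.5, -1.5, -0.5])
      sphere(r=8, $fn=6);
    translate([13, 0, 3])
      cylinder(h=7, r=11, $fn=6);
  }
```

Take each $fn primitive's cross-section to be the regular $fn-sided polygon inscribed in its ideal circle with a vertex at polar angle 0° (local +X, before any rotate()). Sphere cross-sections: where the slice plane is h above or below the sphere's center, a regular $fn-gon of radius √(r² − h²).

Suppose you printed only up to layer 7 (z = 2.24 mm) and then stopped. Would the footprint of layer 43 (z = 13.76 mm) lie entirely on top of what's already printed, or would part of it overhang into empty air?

Compare the two slices. At z = 2.24: the cube is present — its section is the full 19×12 rectangle (area 228.00 mm²); the r=8 sphere at (10.5, -1.5) contributes a regular 6-gon of circumradius √(8²−2.74²) = 7.516 (area = (6/2)·7.516²·sin(360°/6) = 146.77 mm²); the cylinder at (13, 0) is absent (z outside [3, 10]); After the difference (first − rest): starting from the 19×12 cube (228.00 mm²), the r=8 sphere at (10.5, -1.5) partially overlaps it — only the 52.14 mm² overlap (of its 146.77 mm²) is removed, clipping the outline — area = 175.86 mm²; (whole slice rotated 45° about Z — lengths, areas and connectivity unchanged). At z = 13.76: the cube (footprint 19×12) is included at this height (area 228.00 mm²); the sphere at (10.5, -1.5) is absent (|z−center|=14.260 > r=8); the cylinder at (13, 0) is not intersected at this z (z outside [3, 10]); Subtracting the remaining from the first: none of the subtracted shapes is present at this height, so the 19×12 cube is unchanged — area = 228.00 mm²; (whole slice rotated 45° about Z — lengths, areas and connectivity unchanged). Checking containment: at z = 13.76 the cross-section extends beyond the z = 2.24 cross-section by about 52.14 mm².

part overhangs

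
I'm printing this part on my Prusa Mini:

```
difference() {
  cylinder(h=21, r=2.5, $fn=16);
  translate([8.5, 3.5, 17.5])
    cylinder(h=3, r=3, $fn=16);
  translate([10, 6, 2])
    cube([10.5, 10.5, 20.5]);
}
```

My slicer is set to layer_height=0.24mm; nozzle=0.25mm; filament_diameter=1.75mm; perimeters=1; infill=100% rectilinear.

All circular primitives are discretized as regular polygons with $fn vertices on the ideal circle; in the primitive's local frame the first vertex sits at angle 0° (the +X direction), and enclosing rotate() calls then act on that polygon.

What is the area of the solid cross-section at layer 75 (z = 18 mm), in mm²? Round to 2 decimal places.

At z = 18 mm: the r=2.5 cylinder contributes a regular 16-gon of circumradius 2.5 (area = (16/2)·2.500²·sin(360°/16) = 19.13 mm²); the r=3 cylinder at (8.5, 3.5) contributes a regular 16-gon of circumradius 3 (area = (16/2)·3.000²·sin(360°/16) = 27.55 mm²); the cube at (10, 6) (footprint 10.5×10.5) is included at this height (area 110.25 mm²); Subtracting the remaining from the first: starting from the r=2.5 cylinder (19.13 mm²), the r=3 cylinder at (8.5, 3.5) misses the remaining region (no effect); the 10.5×10.5 cube at (10, 6) misses the remaining region (no effect) — area = 19.13 mm². Overall, the cross-section is a single solid region. Net area = 19.13 mm².

19.13 mm²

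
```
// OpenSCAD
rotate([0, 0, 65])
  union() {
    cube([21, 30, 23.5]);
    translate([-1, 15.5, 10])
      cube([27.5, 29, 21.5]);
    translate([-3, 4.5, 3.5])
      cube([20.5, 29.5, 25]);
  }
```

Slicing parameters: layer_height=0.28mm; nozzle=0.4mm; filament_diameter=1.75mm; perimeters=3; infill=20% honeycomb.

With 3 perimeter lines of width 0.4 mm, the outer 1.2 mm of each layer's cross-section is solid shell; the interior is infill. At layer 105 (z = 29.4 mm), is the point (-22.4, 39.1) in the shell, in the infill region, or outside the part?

At z = 29.4 mm: the cube does not reach this height (z outside [0, 23.5]); the cube at (-1, 15.5) (footprint 27.5×29) is included at this height; the cube at (-3, 4.5) is not intersected at this z (z outside [3.5, 28.5]); Combining (union): only the 27.5×29 cube at (-1, 15.5) is present, so the union is just that shape — 1 connected region; (whole slice rotated 65° about Z — lengths, areas and connectivity unchanged). Overall, the cross-section is a single solid region. Undo the 65° rotation: the query point maps to (25.970, 36.826) in the un-rotated model frame. The nearest boundary edge runs (26.50, 15.50)→(26.50, 44.50); distance from the point to it = 0.53 mm. The point is inside the cross-section, 0.53 mm from the nearest boundary — within the 1.2 mm shell band (3 × 0.4).

shell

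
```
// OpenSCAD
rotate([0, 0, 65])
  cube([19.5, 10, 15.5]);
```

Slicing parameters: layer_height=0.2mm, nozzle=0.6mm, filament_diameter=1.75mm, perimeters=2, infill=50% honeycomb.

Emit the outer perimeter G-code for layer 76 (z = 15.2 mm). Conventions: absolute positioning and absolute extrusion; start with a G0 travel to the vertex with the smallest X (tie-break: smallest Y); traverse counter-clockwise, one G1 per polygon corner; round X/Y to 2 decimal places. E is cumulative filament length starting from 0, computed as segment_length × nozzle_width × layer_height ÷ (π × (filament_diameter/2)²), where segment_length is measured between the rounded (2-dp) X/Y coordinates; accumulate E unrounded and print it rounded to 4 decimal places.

At z = 15.2 mm: the 19.5×10 cube contributes its full rectangle; (rotated 65° about Z; rotation is an isometry so areas/perimeters/island counts are preserved). The outline is a single polygon with 4 vertices. Extrusion per mm of travel: 0.6 × 0.2 / (π × 0.875²) = 0.049890. Accumulating E over each segment gives final E = 2.9431.

G0 X-9.06 Y4.23 Z15.20
G1 X0.00 Y0.00 E0.4988
G1 X8.24 Y17.67 E1.4715
G1 X-0.82 Y21.90 E1.9704
G1 X-9.06 Y4.23 E2.9431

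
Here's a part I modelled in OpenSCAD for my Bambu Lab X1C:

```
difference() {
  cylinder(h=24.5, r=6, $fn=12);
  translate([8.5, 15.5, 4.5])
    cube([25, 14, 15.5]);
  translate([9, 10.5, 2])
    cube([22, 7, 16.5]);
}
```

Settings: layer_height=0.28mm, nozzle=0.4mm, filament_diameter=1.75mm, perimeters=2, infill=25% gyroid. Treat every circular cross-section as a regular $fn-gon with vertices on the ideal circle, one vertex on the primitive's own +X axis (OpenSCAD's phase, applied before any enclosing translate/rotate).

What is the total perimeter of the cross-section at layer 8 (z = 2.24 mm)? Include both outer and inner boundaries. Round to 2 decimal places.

At z = 2.24 mm: the r=6 cylinder contributes a regular 12-gon of circumradius 6 (perimeter = 2·12·6.000·sin(180°/12) = 37.27 mm); the cube at (8.5, 15.5) is not intersected at this z (z outside [4.5, 20]); the cube at (9, 10.5) is present — its section is the full 22×7 rectangle (perimeter 58.00 mm); Subtracting the remaining from the first: starting from the r=6 cylinder, the 22×7 cube at (9, 10.5) misses the remaining region (no effect) — boundary = 37.27 mm. Overall, the cross-section is a single solid region. Total boundary length (outer) = 37.27 mm.

37.27 mm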